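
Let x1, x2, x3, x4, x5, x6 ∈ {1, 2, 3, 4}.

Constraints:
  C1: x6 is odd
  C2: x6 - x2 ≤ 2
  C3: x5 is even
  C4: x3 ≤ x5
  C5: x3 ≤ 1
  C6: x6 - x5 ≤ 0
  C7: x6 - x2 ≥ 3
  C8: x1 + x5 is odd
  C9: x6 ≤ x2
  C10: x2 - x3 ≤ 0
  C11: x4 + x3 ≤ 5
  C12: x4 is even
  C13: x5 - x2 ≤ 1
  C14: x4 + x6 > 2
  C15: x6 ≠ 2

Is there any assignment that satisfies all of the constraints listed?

Unsatisfiable

Constraints 6, 7, and 13 give x2 − x5 ≥ -1, x5 − x6 ≥ 0, x6 − x2 ≥ 3.
Adding all 3 inequalities: the left sides telescope to 0, and the right sides sum to (-1) + 0 + 3 = 2. So 0 ≥ 2, which is false.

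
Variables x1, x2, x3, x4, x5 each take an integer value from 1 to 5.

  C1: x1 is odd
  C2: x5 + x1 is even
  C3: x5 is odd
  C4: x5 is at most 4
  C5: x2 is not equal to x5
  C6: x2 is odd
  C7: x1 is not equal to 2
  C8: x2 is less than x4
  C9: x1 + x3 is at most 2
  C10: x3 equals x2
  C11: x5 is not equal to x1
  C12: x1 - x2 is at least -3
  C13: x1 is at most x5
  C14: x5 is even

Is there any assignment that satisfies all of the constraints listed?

Constraint 14 makes x5 even and constraint 1 makes x1 odd, so x5 + x1 must be odd. Constraint 2 says x5 + x1 is even — contradiction.

Unsatisfiable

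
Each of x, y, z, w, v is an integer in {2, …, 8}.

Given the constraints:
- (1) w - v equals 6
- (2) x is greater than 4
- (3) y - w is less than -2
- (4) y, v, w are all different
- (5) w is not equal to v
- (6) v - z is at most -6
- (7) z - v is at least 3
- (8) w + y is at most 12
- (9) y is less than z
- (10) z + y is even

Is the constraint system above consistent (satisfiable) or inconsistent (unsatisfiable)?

Satisfiable

Setting (x, y, z, w, v) = (8, 4, 8, 8, 2) satisfies everything: constraint 1: w - v = 6; constraint 3: y - w = -4, and the others follow.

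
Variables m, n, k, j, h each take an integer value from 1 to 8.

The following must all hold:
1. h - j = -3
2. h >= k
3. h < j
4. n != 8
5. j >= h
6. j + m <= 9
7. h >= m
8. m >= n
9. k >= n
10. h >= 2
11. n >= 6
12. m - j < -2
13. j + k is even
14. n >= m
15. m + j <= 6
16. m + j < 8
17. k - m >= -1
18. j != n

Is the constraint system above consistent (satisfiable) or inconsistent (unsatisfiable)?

Unsatisfiable

From constraints 8 and 11: m ≥ n ≥ 6. From constraints 5 and 10: j ≥ h ≥ 2. Hence m + j ≥ 8. But constraint 15 requires m + j ≤ 6, and 6 < 8. Contradiction.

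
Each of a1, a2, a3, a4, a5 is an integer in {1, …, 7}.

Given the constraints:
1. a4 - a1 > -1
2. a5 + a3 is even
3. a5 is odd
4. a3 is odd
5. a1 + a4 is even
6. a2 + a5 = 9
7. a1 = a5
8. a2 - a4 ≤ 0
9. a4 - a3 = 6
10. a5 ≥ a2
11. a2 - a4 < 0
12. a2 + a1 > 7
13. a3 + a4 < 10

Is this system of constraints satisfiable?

Satisfiable

One satisfying assignment is a1 = 5, a2 = 4, a3 = 1, a4 = 7, a5 = 5.
For the less obvious constraints — constraint 1: a4 - a1 = 2; constraint 6: a2 + a5 = 9 — and the others hold by inspection.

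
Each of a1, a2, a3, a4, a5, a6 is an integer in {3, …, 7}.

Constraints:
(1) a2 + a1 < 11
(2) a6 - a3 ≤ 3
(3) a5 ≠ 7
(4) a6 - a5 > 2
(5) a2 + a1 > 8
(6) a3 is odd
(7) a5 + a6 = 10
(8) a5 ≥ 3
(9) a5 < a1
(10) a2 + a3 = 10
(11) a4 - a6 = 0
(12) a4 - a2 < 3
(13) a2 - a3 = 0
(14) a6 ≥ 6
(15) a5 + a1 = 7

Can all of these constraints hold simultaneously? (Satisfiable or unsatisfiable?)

Satisfiable

Setting (a1, a2, a3, a4, a5, a6) = (4, 5, 5, 7, 3, 7) satisfies everything: constraint 1: a2 + a1 = 9; constraint 2: a6 - a3 = 2; constraint 4: a6 - a5 = 4, and the others follow.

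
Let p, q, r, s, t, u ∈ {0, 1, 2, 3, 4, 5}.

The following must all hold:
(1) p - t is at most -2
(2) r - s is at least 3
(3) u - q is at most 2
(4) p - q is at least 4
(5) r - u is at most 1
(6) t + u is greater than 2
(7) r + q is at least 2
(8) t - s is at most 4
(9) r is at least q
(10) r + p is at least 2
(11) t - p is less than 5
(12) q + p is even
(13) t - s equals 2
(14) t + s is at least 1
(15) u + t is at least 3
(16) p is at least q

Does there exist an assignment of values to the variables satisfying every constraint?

Constraints 1, 2, 3, 4, 5, and 8 give r − s ≥ 3, s − t ≥ -4, t − p ≥ 2, p − q ≥ 4, q − u ≥ -2, u − r ≥ -1.
Adding all 6 inequalities: the left sides telescope to 0, and the right sides sum to 3 + (-4) + 2 + 4 + (-2) + (-1) = 2. So 0 ≥ 2, which is false.

Unsatisfiable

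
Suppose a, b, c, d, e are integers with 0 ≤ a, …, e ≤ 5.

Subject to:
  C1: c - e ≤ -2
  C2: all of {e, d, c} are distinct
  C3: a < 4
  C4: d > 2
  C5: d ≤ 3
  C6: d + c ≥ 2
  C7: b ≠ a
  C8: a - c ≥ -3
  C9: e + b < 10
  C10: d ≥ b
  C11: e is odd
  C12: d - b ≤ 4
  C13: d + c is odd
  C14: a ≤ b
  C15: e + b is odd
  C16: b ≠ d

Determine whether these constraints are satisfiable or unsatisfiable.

Take a = 0, b = 2, c = 0, d = 3, e = 5. Then constraint 1: c - e = -5; constraint 6: d + c = 3, and every other listed constraint is also met.

Satisfiable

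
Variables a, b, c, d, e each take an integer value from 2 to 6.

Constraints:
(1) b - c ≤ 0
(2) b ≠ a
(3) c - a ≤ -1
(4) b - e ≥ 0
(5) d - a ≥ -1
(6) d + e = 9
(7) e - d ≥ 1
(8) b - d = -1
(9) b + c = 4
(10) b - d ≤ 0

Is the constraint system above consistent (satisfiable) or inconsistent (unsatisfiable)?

Constraints 1, 3, 4, 5, and 7 give a − c ≥ 1, c − b ≥ 0, b − e ≥ 0, e − d ≥ 1, d − a ≥ -1.
Adding all 5 inequalities: the left sides telescope to 0, and the right sides sum to 1 + 0 + 0 + 1 + (-1) = 1. So 0 ≥ 1, which is false.

Unsatisfiable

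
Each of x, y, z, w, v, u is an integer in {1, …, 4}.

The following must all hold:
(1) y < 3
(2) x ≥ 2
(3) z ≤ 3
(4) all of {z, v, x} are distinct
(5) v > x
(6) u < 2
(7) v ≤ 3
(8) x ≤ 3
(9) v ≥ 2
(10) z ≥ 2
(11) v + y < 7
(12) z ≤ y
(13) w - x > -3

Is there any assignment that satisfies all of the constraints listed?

Unsatisfiable

Constraints 2, 3, 7, 8, 9, and 10 confine each of z, v, x to the 2 values {2, 3}.
Constraint 4 requires all 3 of them to be distinct, but only 2 values are available — impossible by the pigeonhole principle.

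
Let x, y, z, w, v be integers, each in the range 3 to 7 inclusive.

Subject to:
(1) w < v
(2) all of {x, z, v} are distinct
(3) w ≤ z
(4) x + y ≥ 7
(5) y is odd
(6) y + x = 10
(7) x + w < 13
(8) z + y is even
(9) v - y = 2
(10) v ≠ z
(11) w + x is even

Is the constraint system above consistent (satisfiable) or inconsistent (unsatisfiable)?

One satisfying assignment is x = 7, y = 3, z = 3, w = 3, v = 5.
For the less obvious constraints — constraint 4: x + y = 10; constraint 6: y + x = 10 — and the others hold by inspection.

Satisfiable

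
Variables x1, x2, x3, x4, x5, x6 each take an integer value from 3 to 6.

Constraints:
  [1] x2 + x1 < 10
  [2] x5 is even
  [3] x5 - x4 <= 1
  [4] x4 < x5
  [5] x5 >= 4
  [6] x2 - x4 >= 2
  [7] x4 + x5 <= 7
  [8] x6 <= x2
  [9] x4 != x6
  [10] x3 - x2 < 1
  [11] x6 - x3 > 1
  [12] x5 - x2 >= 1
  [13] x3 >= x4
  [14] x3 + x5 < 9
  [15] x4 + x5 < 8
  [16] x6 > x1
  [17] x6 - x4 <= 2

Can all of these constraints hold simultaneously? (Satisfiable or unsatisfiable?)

Unsatisfiable

Constraints 3, 6, and 12 give x5 − x2 ≥ 1, x2 − x4 ≥ 2, x4 − x5 ≥ -1.
Adding all 3 inequalities: the left sides telescope to 0, and the right sides sum to 1 + 2 + (-1) = 2. So 0 ≥ 2, which is false.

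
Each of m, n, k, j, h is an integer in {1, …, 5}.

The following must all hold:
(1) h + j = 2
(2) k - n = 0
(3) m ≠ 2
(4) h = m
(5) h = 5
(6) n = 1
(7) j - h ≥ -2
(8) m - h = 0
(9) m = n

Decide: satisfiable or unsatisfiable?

Constraint 5 fixes h = 5 and constraint 6 fixes n = 1. Constraints 4 and 9 give h = m = n, so h = n. But 5 ≠ 1 — contradiction.

Unsatisfiable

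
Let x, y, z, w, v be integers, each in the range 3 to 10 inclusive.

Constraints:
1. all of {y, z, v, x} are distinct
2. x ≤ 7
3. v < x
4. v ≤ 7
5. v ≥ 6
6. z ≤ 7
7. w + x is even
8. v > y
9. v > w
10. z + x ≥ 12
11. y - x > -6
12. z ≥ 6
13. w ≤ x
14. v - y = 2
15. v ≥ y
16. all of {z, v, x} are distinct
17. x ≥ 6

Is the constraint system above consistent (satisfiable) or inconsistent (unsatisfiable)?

Constraints 2, 4, 5, 6, 12, and 17 confine each of z, v, x to the 2 values {6, 7}.
Constraint 16 requires all 3 of them to be distinct, but only 2 values are available — impossible by the pigeonhole principle.

Unsatisfiable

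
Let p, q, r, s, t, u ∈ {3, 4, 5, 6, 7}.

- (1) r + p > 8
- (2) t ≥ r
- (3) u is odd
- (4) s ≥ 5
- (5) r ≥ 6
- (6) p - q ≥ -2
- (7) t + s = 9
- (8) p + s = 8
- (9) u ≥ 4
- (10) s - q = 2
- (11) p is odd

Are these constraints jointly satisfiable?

Unsatisfiable

From constraints 2 and 5: t ≥ r ≥ 6. From constraint 4: s ≥ 5. Hence t + s ≥ 11. But constraint 7 requires t + s = 9, and 9 < 11. Contradiction.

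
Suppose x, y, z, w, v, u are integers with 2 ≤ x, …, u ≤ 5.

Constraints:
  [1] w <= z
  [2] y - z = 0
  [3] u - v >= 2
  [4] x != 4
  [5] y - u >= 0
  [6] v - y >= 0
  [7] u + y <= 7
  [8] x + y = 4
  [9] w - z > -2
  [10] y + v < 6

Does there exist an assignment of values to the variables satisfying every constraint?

Unsatisfiable

Constraints 3, 5, and 6 give u − v ≥ 2, v − y ≥ 0, y − u ≥ 0.
Adding all 3 inequalities: the left sides telescope to 0, and the right sides sum to 2 + 0 + 0 = 2. So 0 ≥ 2, which is false.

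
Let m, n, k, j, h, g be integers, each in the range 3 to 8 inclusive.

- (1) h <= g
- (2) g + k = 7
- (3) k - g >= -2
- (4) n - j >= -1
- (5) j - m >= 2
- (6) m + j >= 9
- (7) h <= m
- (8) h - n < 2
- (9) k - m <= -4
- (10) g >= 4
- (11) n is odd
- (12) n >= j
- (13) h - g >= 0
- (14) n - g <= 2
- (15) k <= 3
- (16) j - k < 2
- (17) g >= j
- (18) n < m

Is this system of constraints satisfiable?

Unsatisfiable

Constraints 3, 4, 5, 9, and 14 give m − k ≥ 4, k − g ≥ -2, g − n ≥ -2, n − j ≥ -1, j − m ≥ 2.
Adding all 5 inequalities: the left sides telescope to 0, and the right sides sum to 4 + (-2) + (-2) + (-1) + 2 = 1. So 0 ≥ 1, which is false.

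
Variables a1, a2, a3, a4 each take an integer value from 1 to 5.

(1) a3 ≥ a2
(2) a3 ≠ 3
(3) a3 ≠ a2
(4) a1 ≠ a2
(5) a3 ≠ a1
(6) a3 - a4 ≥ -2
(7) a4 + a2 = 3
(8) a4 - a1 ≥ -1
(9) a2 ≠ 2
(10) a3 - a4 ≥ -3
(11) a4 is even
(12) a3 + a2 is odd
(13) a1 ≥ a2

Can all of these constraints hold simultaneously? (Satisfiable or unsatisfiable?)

Satisfiable

Setting (a1, a2, a3, a4) = (3, 1, 2, 2) satisfies everything: constraint 6: a3 - a4 = 0; constraint 7: a4 + a2 = 3, and the others follow.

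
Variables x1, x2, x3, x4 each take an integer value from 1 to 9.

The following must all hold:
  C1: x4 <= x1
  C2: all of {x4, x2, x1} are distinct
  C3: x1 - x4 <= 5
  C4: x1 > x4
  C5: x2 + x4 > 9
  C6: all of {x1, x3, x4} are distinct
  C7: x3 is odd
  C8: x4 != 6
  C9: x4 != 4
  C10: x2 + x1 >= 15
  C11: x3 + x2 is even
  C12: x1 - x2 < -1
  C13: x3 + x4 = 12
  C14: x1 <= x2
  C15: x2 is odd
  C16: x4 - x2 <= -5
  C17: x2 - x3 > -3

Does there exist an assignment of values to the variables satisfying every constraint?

Satisfiable

One satisfying assignment is x1 = 7, x2 = 9, x3 = 9, x4 = 3.
For the less obvious constraints — constraint 3: x1 - x4 = 4; constraint 5: x2 + x4 = 12 — and the others hold by inspection.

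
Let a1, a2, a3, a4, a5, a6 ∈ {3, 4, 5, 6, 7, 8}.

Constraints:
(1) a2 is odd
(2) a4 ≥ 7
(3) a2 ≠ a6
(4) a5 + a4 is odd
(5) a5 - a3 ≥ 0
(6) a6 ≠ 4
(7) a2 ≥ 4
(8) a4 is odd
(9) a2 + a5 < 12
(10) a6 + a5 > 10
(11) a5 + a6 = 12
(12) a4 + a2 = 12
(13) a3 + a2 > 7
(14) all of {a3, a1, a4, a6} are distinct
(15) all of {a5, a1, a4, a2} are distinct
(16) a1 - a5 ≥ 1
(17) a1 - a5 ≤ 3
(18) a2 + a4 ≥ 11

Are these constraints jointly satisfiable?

One satisfying assignment is a1 = 8, a2 = 5, a3 = 4, a4 = 7, a5 = 6, a6 = 6.
For the less obvious constraints — constraint 5: a5 - a3 = 2; constraint 9: a2 + a5 = 11 — and the others hold by inspection.

Satisfiable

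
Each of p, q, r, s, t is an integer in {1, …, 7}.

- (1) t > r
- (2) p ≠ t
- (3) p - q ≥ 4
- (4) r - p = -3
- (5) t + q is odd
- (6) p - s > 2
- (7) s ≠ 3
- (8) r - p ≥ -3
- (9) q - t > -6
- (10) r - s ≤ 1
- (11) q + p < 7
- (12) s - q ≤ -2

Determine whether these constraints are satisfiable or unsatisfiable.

Unsatisfiable

Constraints 3, 8, 10, and 12 give r − p ≥ -3, p − q ≥ 4, q − s ≥ 2, s − r ≥ -1.
Adding all 4 inequalities: the left sides telescope to 0, and the right sides sum to (-3) + 4 + 2 + (-1) = 2. So 0 ≥ 2, which is false.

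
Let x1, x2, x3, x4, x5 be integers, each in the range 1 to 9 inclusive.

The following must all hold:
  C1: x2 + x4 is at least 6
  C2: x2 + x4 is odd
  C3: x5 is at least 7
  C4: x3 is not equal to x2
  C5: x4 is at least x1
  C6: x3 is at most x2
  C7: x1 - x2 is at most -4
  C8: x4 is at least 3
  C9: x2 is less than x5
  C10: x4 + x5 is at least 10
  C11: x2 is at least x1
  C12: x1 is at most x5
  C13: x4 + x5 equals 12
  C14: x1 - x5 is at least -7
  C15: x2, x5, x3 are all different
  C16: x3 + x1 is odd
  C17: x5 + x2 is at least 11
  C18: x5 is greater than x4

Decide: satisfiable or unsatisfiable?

Take x1 = 1, x2 = 5, x3 = 4, x4 = 4, x5 = 8. Then constraint 1: x2 + x4 = 9; constraint 7: x1 - x2 = -4; constraint 10: x4 + x5 = 12, and every other listed constraint is also met.

Satisfiable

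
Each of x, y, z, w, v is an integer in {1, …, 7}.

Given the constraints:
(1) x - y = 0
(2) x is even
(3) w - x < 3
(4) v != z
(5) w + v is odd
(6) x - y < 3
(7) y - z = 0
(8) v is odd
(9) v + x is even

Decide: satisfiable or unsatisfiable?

Constraint 8 makes v odd and constraint 2 makes x even, so v + x must be odd. Constraint 9 says v + x is even — contradiction.

Unsatisfiable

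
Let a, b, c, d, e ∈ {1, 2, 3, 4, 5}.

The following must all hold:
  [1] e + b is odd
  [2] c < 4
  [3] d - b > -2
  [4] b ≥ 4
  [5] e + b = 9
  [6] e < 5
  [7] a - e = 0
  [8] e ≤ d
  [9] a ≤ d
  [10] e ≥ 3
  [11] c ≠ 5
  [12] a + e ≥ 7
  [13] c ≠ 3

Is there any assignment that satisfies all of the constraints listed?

One satisfying assignment is a = 4, b = 5, c = 2, d = 4, e = 4.
For the less obvious constraints — constraint 3: d - b = -1; constraint 5: e + b = 9 — and the others hold by inspection.

Satisfiable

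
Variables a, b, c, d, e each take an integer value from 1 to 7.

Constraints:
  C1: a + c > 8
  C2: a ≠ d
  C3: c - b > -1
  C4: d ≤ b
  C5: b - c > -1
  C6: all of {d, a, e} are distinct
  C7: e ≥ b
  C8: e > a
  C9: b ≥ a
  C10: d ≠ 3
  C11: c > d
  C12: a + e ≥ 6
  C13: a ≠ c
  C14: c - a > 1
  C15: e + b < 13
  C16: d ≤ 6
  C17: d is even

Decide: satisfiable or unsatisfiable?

Satisfiable

Try a = 3, b = 6, c = 6, d = 2, e = 6.
Check constraint 1: a + c = 9; constraint 3: c - b = 0; constraint 5: b - c = 0. The remaining constraints are straightforward to verify.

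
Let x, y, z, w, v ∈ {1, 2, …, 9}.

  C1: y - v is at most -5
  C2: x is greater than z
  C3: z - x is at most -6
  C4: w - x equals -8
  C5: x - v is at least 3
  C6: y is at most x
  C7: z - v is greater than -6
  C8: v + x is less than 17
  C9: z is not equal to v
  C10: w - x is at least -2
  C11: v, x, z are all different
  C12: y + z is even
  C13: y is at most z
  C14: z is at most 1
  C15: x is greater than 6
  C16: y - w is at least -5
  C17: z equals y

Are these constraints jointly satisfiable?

Constraints 1, 5, 10, and 16 give v − y ≥ 5, y − w ≥ -5, w − x ≥ -2, x − v ≥ 3.
Adding all 4 inequalities: the left sides telescope to 0, and the right sides sum to 5 + (-5) + (-2) + 3 = 1. So 0 ≥ 1, which is false.

Unsatisfiable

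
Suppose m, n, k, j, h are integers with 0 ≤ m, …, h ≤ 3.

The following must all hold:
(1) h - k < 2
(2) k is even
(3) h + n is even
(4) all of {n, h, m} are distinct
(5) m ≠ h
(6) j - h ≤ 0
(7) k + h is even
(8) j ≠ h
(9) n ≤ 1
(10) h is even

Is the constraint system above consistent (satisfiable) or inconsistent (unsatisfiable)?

The assignment m = 3, n = 0, k = 2, j = 0, h = 2 works:
  constraint 1 holds since h - k = 0.
  constraint 6 holds since j - h = -2.
The rest check out directly.

Satisfiable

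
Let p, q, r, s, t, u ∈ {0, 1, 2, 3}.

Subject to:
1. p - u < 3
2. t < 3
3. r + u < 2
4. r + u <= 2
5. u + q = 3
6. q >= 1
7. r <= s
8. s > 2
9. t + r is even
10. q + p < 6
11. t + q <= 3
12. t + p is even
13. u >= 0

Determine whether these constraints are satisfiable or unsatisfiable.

Setting (p, q, r, s, t, u) = (2, 2, 0, 3, 0, 1) satisfies everything: constraint 1: p - u = 1; constraint 3: r + u = 1, and the others follow.

Satisfiable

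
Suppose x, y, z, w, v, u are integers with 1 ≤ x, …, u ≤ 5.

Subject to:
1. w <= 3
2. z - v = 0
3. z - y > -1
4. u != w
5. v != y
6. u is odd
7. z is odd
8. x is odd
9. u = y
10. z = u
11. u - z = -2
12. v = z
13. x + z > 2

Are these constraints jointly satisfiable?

Unsatisfiable

From constraints 9, 10, and 12, v = z = u = y, so v = y. But constraint 5 says v ≠ y. Contradiction.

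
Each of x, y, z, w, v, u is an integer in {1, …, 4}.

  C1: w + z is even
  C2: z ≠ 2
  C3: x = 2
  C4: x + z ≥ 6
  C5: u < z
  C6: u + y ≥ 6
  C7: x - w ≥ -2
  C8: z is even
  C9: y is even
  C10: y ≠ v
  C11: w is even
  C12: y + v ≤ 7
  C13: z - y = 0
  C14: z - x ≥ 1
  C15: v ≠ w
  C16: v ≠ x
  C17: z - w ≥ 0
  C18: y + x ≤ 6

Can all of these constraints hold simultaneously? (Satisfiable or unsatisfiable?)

One satisfying assignment is x = 2, y = 4, z = 4, w = 4, v = 1, u = 3.
For the less obvious constraints — constraint 4: x + z = 6; constraint 6: u + y = 7 — and the others hold by inspection.

Satisfiable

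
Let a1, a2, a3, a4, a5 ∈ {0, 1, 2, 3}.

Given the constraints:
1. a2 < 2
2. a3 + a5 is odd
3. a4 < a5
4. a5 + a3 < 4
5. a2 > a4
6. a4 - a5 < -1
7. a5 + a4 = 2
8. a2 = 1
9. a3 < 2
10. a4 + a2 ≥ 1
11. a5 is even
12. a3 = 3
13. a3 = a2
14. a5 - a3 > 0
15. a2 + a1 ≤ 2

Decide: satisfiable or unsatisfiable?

Constraint 12 fixes a3 = 3 and constraint 8 fixes a2 = 1, but constraint 13 requires a3 = a2. Since 3 ≠ 1, contradiction.

Unsatisfiable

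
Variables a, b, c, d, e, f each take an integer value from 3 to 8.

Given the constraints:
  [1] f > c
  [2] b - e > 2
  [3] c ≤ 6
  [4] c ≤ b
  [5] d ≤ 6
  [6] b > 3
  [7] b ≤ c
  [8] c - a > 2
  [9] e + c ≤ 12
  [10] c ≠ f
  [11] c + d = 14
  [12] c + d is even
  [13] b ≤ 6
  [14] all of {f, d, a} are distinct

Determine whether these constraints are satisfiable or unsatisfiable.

Unsatisfiable

From constraints 4 and 13: c ≤ b ≤ 6. From constraint 5: d ≤ 6. Hence c + d ≤ 12. But constraint 11 requires c + d = 14, and 14 > 12. Contradiction.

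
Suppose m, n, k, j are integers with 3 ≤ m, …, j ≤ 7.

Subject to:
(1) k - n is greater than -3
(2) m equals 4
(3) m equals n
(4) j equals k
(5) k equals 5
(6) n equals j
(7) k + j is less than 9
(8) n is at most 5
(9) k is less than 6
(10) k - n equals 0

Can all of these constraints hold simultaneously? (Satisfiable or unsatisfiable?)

Unsatisfiable

Constraint 2 fixes m = 4 and constraint 5 fixes k = 5. Constraints 3, 4, and 6 give m = n = j = k, so m = k. But 4 ≠ 5 — contradiction.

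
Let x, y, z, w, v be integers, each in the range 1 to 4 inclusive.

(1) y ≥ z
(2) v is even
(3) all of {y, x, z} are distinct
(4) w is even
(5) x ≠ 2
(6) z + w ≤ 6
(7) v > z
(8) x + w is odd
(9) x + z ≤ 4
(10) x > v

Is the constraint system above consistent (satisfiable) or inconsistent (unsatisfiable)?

Try x = 3, y = 4, z = 1, w = 4, v = 2.
Check constraint 3: values 4, 3, 1 are distinct; constraint 6: z + w = 5; constraint 9: x + z = 4. The remaining constraints are straightforward to verify.

Satisfiable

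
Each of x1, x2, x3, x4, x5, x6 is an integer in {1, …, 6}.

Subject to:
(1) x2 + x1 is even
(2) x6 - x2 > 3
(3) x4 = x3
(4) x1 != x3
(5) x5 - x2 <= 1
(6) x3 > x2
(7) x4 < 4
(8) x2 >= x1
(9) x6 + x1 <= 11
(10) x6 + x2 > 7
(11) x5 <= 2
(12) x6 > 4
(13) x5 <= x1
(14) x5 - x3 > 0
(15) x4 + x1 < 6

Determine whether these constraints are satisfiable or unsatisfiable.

Unsatisfiable

Constraints 6, 8, 13, and 14 give x5 ≤ x1, x1 ≤ x2, x2 < x3, x3 < x5. Chaining: x5 ≤ x1 ≤ x2 < x3 < x5, which forces x5 < x5 — impossible.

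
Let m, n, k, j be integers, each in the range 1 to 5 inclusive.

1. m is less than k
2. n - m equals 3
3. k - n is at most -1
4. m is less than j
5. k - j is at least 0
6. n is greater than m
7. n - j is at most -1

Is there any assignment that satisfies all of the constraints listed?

Constraints 3, 5, and 7 give n − k ≥ 1, k − j ≥ 0, j − n ≥ 1.
Adding all 3 inequalities: the left sides telescope to 0, and the right sides sum to 1 + 0 + 1 = 2. So 0 ≥ 2, which is false.

Unsatisfiable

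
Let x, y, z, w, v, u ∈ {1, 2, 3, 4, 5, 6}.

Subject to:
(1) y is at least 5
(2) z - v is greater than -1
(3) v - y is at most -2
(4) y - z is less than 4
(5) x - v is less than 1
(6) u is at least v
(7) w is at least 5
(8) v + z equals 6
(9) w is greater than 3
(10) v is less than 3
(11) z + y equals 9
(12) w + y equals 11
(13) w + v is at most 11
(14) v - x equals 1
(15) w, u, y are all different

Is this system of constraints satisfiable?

Satisfiable

The assignment x = 1, y = 5, z = 4, w = 6, v = 2, u = 3 works:
  constraint 2 holds since z - v = 2.
  constraint 3 holds since v - y = -3.
The rest check out directly.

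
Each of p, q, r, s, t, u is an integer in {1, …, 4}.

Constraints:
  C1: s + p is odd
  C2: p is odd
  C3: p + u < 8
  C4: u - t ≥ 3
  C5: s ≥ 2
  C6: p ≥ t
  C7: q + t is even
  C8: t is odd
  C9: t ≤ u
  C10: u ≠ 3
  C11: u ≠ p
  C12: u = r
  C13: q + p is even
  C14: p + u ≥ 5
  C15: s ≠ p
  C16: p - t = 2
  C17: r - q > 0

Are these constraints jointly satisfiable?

Setting (p, q, r, s, t, u) = (3, 1, 4, 4, 1, 4) satisfies everything: constraint 3: p + u = 7; constraint 4: u - t = 3; constraint 14: p + u = 7, and the others follow.

Satisfiable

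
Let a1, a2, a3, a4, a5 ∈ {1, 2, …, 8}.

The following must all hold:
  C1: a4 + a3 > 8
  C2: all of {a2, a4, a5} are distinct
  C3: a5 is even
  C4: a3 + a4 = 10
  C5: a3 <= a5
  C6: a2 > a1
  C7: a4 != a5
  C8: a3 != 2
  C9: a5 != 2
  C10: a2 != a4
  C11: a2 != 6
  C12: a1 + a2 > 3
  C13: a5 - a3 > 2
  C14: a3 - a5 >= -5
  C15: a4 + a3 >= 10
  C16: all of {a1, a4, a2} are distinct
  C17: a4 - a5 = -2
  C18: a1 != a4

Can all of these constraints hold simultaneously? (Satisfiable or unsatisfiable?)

Satisfiable

One satisfying assignment is a1 = 1, a2 = 4, a3 = 4, a4 = 6, a5 = 8.
For the less obvious constraints — constraint 1: a4 + a3 = 10; constraint 4: a3 + a4 = 10 — and the others hold by inspection.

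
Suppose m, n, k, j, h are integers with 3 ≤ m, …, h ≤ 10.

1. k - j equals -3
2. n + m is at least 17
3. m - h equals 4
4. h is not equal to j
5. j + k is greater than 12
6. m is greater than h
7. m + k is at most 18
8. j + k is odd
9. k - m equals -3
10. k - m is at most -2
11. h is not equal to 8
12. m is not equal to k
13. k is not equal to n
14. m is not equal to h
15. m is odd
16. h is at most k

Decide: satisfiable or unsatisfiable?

The assignment m = 9, n = 9, k = 6, j = 9, h = 5 works:
  constraint 1 holds since k - j = -3.
  constraint 2 holds since n + m = 18.
The rest check out directly.

Satisfiable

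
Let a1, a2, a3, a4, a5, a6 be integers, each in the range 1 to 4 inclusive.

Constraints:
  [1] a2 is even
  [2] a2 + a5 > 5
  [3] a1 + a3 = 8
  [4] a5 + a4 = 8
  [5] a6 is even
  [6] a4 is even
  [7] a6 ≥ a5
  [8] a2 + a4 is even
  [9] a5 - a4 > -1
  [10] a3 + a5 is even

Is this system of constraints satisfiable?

Satisfiable

Setting (a1, a2, a3, a4, a5, a6) = (4, 4, 4, 4, 4, 4) satisfies everything: constraint 2: a2 + a5 = 8; constraint 3: a1 + a3 = 8; constraint 4: a5 + a4 = 8, and the others follow.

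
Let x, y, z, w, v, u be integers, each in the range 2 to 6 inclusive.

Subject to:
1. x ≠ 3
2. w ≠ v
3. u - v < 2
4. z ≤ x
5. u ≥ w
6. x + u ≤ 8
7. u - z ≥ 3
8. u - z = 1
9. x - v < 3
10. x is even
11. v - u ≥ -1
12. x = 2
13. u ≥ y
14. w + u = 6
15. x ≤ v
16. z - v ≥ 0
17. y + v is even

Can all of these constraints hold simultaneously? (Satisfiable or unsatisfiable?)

Constraints 7, 11, and 16 give v − u ≥ -1, u − z ≥ 3, z − v ≥ 0.
Adding all 3 inequalities: the left sides telescope to 0, and the right sides sum to (-1) + 3 + 0 = 2. So 0 ≥ 2, which is false.

Unsatisfiable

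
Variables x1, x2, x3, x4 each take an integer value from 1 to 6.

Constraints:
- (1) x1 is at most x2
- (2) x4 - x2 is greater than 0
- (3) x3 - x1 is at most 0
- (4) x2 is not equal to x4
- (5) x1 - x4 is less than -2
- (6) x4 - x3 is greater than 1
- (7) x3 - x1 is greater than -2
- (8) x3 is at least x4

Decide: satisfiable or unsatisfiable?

Constraints 1, 2, 3, and 8 give x4 ≤ x3, x3 ≤ x1, x1 ≤ x2, x2 < x4. Chaining: x4 ≤ x3 ≤ x1 ≤ x2 < x4, which forces x4 < x4 — impossible.

Unsatisfiable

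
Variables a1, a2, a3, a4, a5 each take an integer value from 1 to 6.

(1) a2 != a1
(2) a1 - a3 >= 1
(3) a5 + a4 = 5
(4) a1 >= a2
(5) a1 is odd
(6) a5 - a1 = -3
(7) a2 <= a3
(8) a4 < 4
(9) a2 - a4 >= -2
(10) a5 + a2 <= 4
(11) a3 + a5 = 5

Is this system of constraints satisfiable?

Setting (a1, a2, a3, a4, a5) = (5, 1, 3, 3, 2) satisfies everything: constraint 2: a1 - a3 = 2; constraint 3: a5 + a4 = 5, and the others follow.

Satisfiable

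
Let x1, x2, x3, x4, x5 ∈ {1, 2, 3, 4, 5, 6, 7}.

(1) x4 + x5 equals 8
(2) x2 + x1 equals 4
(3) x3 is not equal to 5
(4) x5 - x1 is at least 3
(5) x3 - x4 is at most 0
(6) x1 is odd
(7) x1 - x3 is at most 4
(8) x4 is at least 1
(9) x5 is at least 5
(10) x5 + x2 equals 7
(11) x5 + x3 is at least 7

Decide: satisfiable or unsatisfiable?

Take x1 = 3, x2 = 1, x3 = 1, x4 = 2, x5 = 6. Then constraint 1: x4 + x5 = 8; constraint 2: x2 + x1 = 4, and every other listed constraint is also met.

Satisfiable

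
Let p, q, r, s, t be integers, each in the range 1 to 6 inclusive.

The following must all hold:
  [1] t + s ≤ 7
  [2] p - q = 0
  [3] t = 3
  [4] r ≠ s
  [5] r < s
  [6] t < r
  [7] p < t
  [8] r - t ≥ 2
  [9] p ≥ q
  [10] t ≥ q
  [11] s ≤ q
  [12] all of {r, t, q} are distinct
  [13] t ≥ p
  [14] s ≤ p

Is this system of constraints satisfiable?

Constraints 5, 6, 7, 9, and 11 give t < r, r < s, s ≤ q, q ≤ p, p < t. Chaining: t < r < s ≤ q ≤ p < t, which forces t < t — impossible.

Unsatisfiable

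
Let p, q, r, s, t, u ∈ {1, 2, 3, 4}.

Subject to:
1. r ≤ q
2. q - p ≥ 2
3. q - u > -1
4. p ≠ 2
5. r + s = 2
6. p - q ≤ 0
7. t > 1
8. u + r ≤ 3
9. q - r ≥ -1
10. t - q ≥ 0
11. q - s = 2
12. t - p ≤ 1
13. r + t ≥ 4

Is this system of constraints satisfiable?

Constraints 2, 10, and 12 give p − t ≥ -1, t − q ≥ 0, q − p ≥ 2.
Adding all 3 inequalities: the left sides telescope to 0, and the right sides sum to (-1) + 0 + 2 = 1. So 0 ≥ 1, which is false.

Unsatisfiable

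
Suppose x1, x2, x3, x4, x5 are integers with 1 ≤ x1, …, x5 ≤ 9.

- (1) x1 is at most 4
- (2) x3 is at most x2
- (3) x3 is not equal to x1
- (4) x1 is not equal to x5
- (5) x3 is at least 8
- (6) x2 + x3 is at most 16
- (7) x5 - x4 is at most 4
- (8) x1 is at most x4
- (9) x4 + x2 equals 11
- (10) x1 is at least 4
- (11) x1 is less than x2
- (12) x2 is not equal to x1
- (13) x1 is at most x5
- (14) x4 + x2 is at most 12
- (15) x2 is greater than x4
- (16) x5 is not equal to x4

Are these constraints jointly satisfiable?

From constraints 8 and 10: x4 ≥ x1 ≥ 4. From constraints 2 and 5: x2 ≥ x3 ≥ 8. Hence x4 + x2 ≥ 12. But constraint 9 requires x4 + x2 = 11, and 11 < 12. Contradiction.

Unsatisfiable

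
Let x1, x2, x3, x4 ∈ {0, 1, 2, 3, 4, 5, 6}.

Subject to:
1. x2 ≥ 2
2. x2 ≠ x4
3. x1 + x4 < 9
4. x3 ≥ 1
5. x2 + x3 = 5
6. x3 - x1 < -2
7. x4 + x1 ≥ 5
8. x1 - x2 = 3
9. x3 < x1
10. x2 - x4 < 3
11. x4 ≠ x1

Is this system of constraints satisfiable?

Satisfiable

Take x1 = 6, x2 = 3, x3 = 2, x4 = 2. Then constraint 3: x1 + x4 = 8; constraint 5: x2 + x3 = 5; constraint 6: x3 - x1 = -4, and every other listed constraint is also met.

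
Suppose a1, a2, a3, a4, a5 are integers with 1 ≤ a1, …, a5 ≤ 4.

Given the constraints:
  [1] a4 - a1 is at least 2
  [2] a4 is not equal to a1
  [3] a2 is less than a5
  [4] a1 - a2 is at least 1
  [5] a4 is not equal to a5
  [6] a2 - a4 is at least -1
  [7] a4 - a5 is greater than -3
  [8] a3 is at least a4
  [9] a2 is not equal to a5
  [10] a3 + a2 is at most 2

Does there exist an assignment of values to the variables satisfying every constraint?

Constraints 1, 4, and 6 give a4 − a1 ≥ 2, a1 − a2 ≥ 1, a2 − a4 ≥ -1.
Adding all 3 inequalities: the left sides telescope to 0, and the right sides sum to 2 + 1 + (-1) = 2. So 0 ≥ 2, which is false.

Unsatisfiable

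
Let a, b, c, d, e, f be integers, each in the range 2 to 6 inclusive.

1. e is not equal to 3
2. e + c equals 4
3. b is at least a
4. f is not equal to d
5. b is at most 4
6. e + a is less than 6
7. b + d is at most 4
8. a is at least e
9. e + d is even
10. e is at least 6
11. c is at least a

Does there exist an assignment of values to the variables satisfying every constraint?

From constraints 8 and 10: a ≥ e and e ≥ 6, so a ≥ 6. From constraints 3 and 5: a ≤ b and b ≤ 4, so a ≤ 4. But 4 < 6, so no value of a works.

Unsatisfiable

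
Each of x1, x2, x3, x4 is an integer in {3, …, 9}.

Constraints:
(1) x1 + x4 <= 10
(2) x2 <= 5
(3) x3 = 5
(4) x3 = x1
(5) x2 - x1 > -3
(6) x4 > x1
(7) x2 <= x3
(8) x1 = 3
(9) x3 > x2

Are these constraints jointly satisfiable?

Unsatisfiable

Constraint 3 fixes x3 = 5 and constraint 8 fixes x1 = 3, but constraint 4 requires x3 = x1. Since 5 ≠ 3, contradiction.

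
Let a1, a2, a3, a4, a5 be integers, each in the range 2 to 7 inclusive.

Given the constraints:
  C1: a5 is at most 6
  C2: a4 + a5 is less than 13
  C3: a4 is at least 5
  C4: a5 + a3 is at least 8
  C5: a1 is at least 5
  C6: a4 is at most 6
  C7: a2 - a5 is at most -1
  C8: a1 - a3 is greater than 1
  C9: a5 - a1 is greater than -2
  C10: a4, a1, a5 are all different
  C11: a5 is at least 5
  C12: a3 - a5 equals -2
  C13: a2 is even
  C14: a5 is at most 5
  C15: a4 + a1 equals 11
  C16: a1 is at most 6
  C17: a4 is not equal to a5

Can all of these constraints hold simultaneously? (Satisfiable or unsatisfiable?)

Unsatisfiable

Constraints 1, 3, 5, 6, 11, and 16 confine each of a4, a1, a5 to the 2 values {5, 6}.
Constraint 10 requires all 3 of them to be distinct, but only 2 values are available — impossible by the pigeonhole principle.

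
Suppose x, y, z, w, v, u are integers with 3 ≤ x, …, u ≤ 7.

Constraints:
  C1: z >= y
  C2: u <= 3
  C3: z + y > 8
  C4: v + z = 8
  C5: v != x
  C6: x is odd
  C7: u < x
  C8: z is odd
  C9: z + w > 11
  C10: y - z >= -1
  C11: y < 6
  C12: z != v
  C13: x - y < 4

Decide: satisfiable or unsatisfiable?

Satisfiable

Take x = 7, y = 5, z = 5, w = 7, v = 3, u = 3. Then constraint 3: z + y = 10; constraint 4: v + z = 8; constraint 9: z + w = 12, and every other listed constraint is also met.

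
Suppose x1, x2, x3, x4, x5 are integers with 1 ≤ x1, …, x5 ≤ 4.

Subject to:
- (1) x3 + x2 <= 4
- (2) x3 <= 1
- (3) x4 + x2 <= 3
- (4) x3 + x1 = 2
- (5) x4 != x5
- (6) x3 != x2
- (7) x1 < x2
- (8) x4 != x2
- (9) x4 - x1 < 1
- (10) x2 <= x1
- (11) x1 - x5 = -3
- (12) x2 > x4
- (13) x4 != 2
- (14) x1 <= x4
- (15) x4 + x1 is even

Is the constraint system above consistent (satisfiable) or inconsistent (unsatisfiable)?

Unsatisfiable

Constraints 10, 12, and 14 give x4 < x2, x2 ≤ x1, x1 ≤ x4. Chaining: x4 < x2 ≤ x1 ≤ x4, which forces x4 < x4 — impossible.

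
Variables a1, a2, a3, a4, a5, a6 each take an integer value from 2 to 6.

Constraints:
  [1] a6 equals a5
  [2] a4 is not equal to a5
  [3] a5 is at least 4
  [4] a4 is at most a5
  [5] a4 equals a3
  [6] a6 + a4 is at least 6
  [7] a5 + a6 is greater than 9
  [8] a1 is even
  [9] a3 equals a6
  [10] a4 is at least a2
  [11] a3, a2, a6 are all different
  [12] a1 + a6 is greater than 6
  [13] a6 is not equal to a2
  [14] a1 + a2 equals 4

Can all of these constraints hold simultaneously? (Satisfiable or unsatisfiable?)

From constraints 1, 5, and 9, a4 = a3 = a6 = a5, so a4 = a5. But constraint 2 says a4 ≠ a5. Contradiction.

Unsatisfiable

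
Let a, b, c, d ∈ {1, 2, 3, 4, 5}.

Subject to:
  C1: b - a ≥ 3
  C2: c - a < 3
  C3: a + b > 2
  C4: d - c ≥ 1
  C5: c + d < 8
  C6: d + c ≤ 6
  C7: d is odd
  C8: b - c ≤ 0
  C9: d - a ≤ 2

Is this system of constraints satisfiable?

Unsatisfiable

Constraints 1, 4, 8, and 9 give a − d ≥ -2, d − c ≥ 1, c − b ≥ 0, b − a ≥ 3.
Adding all 4 inequalities: the left sides telescope to 0, and the right sides sum to (-2) + 1 + 0 + 3 = 2. So 0 ≥ 2, which is false.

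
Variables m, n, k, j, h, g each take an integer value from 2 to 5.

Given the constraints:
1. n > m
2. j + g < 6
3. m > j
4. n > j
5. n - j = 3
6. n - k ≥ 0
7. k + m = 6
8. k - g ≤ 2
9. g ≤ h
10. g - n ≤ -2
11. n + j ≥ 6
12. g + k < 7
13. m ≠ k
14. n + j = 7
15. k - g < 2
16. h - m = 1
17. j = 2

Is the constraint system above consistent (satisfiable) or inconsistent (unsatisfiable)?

Take m = 4, n = 5, k = 2, j = 2, h = 5, g = 2. Then constraint 2: j + g = 4; constraint 5: n - j = 3, and every other listed constraint is also met.

Satisfiable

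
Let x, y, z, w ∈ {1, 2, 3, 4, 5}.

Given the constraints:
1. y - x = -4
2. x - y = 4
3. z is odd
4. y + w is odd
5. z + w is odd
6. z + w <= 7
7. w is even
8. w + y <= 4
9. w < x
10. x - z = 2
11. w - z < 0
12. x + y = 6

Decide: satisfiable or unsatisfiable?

Satisfiable

Setting (x, y, z, w) = (5, 1, 3, 2) satisfies everything: constraint 1: y - x = -4; constraint 2: x - y = 4; constraint 6: z + w = 5, and the others follow.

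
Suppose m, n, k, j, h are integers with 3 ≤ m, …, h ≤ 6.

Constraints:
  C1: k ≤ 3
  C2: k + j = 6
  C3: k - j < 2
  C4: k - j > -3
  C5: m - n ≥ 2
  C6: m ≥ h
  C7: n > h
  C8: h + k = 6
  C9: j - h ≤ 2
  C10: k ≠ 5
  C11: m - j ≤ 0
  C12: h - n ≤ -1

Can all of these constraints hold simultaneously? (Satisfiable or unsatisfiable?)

Unsatisfiable

Constraints 5, 9, 11, and 12 give j − m ≥ 0, m − n ≥ 2, n − h ≥ 1, h − j ≥ -2.
Adding all 4 inequalities: the left sides telescope to 0, and the right sides sum to 0 + 2 + 1 + (-2) = 1. So 0 ≥ 1, which is false.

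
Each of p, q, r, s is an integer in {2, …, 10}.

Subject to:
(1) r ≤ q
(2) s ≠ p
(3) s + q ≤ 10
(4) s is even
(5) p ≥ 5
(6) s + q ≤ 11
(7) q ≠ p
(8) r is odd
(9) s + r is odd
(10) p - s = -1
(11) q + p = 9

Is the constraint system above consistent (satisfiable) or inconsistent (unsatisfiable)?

Take p = 5, q = 4, r = 3, s = 6. Then constraint 3: s + q = 10; constraint 6: s + q = 10; constraint 10: p - s = -1, and every other listed constraint is also met.

Satisfiable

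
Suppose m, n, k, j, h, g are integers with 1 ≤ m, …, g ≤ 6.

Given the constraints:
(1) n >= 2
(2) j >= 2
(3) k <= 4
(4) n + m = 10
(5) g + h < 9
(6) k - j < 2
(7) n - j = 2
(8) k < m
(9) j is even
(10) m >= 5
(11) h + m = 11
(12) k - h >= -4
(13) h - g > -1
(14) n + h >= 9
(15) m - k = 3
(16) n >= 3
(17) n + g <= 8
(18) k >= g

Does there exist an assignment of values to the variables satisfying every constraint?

Satisfiable

Try m = 6, n = 4, k = 3, j = 2, h = 5, g = 3.
Check constraint 4: n + m = 10; constraint 5: g + h = 8; constraint 6: k - j = 1. The remaining constraints are straightforward to verify.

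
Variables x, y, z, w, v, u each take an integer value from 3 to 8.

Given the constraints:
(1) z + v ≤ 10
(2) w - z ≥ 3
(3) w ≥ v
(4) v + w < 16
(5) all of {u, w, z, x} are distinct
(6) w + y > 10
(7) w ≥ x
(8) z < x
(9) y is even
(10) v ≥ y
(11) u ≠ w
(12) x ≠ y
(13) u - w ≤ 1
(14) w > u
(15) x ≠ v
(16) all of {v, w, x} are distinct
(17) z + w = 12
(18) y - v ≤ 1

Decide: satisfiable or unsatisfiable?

Try x = 7, y = 4, z = 4, w = 8, v = 6, u = 6.
Check constraint 1: z + v = 10; constraint 2: w - z = 4; constraint 4: v + w = 14. The remaining constraints are straightforward to verify.

Satisfiable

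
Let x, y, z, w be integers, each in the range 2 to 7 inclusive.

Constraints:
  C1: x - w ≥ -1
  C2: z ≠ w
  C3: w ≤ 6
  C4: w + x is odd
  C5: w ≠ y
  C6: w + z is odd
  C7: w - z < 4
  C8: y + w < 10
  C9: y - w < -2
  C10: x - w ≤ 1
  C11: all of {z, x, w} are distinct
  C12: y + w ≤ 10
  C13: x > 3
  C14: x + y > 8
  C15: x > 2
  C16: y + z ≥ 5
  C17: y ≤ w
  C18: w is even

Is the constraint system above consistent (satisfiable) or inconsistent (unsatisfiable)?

Try x = 7, y = 3, z = 3, w = 6.
Check constraint 1: x - w = 1; constraint 7: w - z = 3. The remaining constraints are straightforward to verify.

Satisfiable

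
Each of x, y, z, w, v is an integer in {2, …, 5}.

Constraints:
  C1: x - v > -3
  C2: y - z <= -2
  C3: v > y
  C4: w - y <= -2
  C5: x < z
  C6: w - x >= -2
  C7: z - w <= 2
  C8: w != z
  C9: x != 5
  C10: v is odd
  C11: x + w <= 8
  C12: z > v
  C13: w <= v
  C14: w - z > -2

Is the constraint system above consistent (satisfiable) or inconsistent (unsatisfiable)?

Unsatisfiable

Constraints 2, 4, and 7 give y − w ≥ 2, w − z ≥ -2, z − y ≥ 2.
Adding all 3 inequalities: the left sides telescope to 0, and the right sides sum to 2 + (-2) + 2 = 2. So 0 ≥ 2, which is false.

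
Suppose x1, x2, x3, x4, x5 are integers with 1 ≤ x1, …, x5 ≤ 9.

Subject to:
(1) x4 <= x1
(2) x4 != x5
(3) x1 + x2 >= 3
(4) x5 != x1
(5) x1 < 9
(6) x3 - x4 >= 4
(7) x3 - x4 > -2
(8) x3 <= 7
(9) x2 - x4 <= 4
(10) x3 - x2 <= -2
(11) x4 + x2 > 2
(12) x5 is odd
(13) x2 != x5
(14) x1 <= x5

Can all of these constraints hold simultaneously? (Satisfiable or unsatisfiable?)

Constraints 6, 9, and 10 give x3 − x4 ≥ 4, x4 − x2 ≥ -4, x2 − x3 ≥ 2.
Adding all 3 inequalities: the left sides telescope to 0, and the right sides sum to 4 + (-4) + 2 = 2. So 0 ≥ 2, which is false.

Unsatisfiable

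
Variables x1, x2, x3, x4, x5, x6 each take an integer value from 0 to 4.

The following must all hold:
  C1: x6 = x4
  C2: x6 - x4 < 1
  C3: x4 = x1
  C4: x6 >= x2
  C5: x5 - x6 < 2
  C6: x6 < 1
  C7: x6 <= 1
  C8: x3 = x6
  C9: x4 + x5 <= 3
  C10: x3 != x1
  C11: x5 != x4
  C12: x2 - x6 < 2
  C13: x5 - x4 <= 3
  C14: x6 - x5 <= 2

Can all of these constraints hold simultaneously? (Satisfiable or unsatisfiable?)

From constraints 1, 3, and 8, x3 = x6 = x4 = x1, so x3 = x1. But constraint 10 says x3 ≠ x1. Contradiction.

Unsatisfiable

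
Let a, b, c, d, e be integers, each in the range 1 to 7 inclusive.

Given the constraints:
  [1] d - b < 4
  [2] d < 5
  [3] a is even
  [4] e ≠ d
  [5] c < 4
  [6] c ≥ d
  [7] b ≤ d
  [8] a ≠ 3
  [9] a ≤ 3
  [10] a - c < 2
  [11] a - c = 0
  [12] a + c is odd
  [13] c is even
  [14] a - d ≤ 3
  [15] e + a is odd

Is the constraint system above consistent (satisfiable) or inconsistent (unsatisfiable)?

Constraint 3 makes a even and constraint 13 makes c even, so a + c must be even. Constraint 12 says a + c is odd — contradiction.

Unsatisfiable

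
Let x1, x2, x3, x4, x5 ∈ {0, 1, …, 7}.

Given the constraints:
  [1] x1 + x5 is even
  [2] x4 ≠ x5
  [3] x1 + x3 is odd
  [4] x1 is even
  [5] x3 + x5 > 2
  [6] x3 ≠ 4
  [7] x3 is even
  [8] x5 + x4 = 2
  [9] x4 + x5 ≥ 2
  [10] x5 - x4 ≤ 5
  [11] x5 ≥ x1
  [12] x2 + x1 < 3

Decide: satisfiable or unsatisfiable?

Constraint 4 makes x1 even and constraint 7 makes x3 even, so x1 + x3 must be even. Constraint 3 says x1 + x3 is odd — contradiction.

Unsatisfiable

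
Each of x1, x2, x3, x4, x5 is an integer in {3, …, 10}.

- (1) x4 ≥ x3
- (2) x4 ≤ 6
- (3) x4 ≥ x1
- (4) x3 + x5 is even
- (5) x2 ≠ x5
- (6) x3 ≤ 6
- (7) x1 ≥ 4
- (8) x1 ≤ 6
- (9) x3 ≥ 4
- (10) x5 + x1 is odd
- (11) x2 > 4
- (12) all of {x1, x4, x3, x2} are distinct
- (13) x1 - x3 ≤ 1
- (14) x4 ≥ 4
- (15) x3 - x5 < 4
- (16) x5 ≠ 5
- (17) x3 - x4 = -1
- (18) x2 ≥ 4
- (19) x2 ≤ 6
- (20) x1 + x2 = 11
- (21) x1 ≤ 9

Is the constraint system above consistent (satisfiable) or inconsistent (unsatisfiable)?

Unsatisfiable

Constraints 2, 6, 7, 8, 9, 14, 18, and 19 confine each of x1, x4, x3, x2 to the 3 values {4, …, 6}.
Constraint 12 requires all 4 of them to be distinct, but only 3 values are available — impossible by the pigeonhole principle.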